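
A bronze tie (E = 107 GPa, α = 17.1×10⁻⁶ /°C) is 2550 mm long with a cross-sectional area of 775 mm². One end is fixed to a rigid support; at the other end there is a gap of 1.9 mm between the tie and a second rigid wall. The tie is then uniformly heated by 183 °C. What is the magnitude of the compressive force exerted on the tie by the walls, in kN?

Unrestrained expansion: δ_free = αΔT L = 17.1×10⁻⁶ × 183 × 2550 = 7.98 mm.
The gap closes (δ_free > 1.9 mm) and the wall then resists a further 7.98 − 1.9 = 6.08 mm of expansion.
That suppressed elongation corresponds to σ = E·Δ/L = 107×10³ × 6.08/2550 = 255.1 MPa.
P = σA = 255.1 × 775 = 197.7 kN.

P ≈ 198 kN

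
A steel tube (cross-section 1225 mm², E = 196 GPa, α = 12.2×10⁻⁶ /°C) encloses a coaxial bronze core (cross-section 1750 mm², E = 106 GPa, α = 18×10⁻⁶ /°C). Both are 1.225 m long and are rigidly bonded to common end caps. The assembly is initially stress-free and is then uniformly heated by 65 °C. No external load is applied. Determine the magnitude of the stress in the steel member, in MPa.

σ ≈ 32.2 MPa (tensile)

Equilibrium of a rigid end plate with no external load gives equal and opposite internal forces ±P in the two members. Since α_{bronze} > α_{steel}, heating drives the bronze into compression and the steel into tension.
Compatibility of the two members (thermal + elastic change equal): (α₁ − α₂)ΔT = P·[1/(A₁E₁) + 1/(A₂E₂)].
|α₁ − α₂|·ΔT = 5.8×10⁻⁶ × 65 = 0.000377.
1/(A₁E₁) + 1/(A₂E₂) = 1/(1225×196×10³) + 1/(1750×106×10³) = 9.556×10⁻⁹ N⁻¹.
So P = 0.000377 / 9.556×10⁻⁹ = 39.45 kN.
σ_{steel} = P/A₁ = 39450/1225 = 32.21 MPa, tensile.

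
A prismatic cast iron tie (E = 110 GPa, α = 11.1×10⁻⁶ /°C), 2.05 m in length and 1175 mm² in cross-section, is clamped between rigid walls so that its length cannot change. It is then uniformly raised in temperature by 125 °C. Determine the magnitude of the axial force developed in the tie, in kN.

P ≈ 179 kN (compressive)

Full restraint means ε = 0, so the stress is σ = EαΔT = 110×10³ × 11.1×10⁻⁶ × 125 = 152.6 MPa.
P = AEαΔT = 1175 × 110×10³ × 11.1×10⁻⁶ × 125 = 179.3 kN (compressive).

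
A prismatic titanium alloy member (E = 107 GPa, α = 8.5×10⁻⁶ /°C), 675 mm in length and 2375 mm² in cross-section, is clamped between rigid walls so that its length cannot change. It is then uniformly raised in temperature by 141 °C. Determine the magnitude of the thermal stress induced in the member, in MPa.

σ ≈ 128 MPa (compressive)

With length fixed, the mechanical strain must cancel the thermal strain αΔT = 8.5×10⁻⁶ × 141 = 1198.5×10⁻⁶.
The stress required to suppress this strain is σ = Eε = 107×10³ × 1198.5×10⁻⁶ = 128.2 MPa, compressive since the member is trying to expand.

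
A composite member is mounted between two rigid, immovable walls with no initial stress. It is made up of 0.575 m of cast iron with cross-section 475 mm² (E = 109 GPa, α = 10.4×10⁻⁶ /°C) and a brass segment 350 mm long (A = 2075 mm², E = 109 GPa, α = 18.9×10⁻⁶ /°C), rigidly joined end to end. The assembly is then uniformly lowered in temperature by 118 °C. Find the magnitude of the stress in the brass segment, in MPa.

Free thermal contraction of the whole bar: Σ αᵢΔT Lᵢ = 10.4×10⁻⁶×118×575 + 18.9×10⁻⁶×118×350 = 1.486 mm.
Since the ends are fixed, an axial force P builds up, equal in every segment, with P · Σ Lᵢ/(AᵢEᵢ) = δ_free.
Σ Lᵢ/(AᵢEᵢ) = 575/(475×109×10³) + 350/(2075×109×10³) = 1.265×10⁻⁵ mm/N.
Hence P = δ_free / Σ(L/AE) = 1.486/1.265×10⁻⁵ = 117.5 kN (tensile).
σ_{brass} = P / A = 117500 / 2075 = 56.61 MPa.

σ ≈ 56.6 MPa (tensile)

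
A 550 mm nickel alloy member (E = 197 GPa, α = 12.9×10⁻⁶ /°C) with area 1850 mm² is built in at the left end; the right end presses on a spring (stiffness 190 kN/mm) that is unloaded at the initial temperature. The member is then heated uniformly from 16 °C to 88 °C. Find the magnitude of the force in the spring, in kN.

The unrestrained thermal change is αΔT L = 12.9×10⁻⁶ × 72 × 550 = 0.5108 mm.
Let P be the compressive force at the spring. The member shortens elastically by PL/(AE) and the spring compresses by P/k; together these equal δ_free.
P [ L/(AE) + 1/k ] = δ_free → P [ 550/(1850×197×10³) + 1/(190×10³) ] = 0.5108.
P = 0.5108 / 6.772×10⁻⁶ = 75430 N.

P ≈ 75.4 kN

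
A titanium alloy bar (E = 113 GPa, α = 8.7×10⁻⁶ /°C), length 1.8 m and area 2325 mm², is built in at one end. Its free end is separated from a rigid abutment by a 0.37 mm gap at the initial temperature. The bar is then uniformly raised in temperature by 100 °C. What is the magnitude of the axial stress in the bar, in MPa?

Free thermal elongation = αΔT L = 8.7×10⁻⁶ × 100 × 1800 = 1.566 mm.
This exceeds the 0.37 mm gap, so the wall pushes back. The portion of expansion that must be recovered elastically is δ_free − gap = 1.566 − 0.37 = 1.196 mm.
So σ = E(δ_free − g)/L = 113×10³ × 1.196/1800 = 75.08 MPa.

σ ≈ 75.1 MPa (compressive)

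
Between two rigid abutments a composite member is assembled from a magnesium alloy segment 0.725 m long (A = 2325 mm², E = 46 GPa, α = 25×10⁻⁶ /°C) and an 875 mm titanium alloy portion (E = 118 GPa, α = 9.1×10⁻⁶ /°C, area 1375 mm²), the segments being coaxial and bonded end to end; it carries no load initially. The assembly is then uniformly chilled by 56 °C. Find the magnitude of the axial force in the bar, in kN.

P ≈ 120 kN (tensile)

Free thermal contraction of the whole bar: Σ αᵢΔT Lᵢ = 25×10⁻⁶×56×725 + 9.1×10⁻⁶×56×875 = 1.461 mm.
The rigid supports impose zero overall length change; the single axial force P common to all segments must satisfy P Σ Lᵢ/(AᵢEᵢ) = δ_free.
Σ Lᵢ/(AᵢEᵢ) = 725/(2325×46×10³) + 875/(1375×118×10³) = 1.217×10⁻⁵ mm/N.
So P = 1.461 / 1.217×10⁻⁵ = 120 kN, tensile.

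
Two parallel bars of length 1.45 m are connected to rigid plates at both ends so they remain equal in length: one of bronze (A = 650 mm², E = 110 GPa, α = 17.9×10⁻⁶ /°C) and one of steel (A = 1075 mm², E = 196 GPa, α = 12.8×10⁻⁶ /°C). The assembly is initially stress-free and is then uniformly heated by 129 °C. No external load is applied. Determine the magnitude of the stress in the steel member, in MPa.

Equilibrium of a rigid end plate with no external load gives equal and opposite internal forces ±P in the two members. Since α_{bronze} > α_{steel}, heating drives the bronze into compression and the steel into tension.
Equating the net (thermal + elastic) strains gives |α₁ − α₂|·ΔT = P·[1/(A₁E₁) + 1/(A₂E₂)].
|α₁ − α₂|·ΔT = 5.1×10⁻⁶ × 129 = 0.0006579.
1/(A₁E₁) + 1/(A₂E₂) = 1/(650×110×10³) + 1/(1075×196×10³) = 1.873×10⁻⁸ N⁻¹.
So P = 0.0006579 / 1.873×10⁻⁸ = 35.12 kN.
σ_{steel} = P/A₂ = 35120/1075 = 32.67 MPa, tensile.

σ ≈ 32.7 MPa (tensile)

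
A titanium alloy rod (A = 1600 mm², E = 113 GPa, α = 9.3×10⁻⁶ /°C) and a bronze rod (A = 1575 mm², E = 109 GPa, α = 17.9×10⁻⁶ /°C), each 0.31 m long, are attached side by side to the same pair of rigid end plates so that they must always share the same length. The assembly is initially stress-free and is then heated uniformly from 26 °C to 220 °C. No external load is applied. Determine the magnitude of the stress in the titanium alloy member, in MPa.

σ ≈ 91.8 MPa (tensile)

Equilibrium of a rigid end plate with no external load gives equal and opposite internal forces ±P in the two members. Since α_{bronze} > α_{titanium alloy}, heating drives the bronze into compression and the titanium alloy into tension.
Setting the final lengths equal and cancelling L: (α₁ − α₂)ΔT = P/(A₁E₁) + P/(A₂E₂).
|α₁ − α₂|·ΔT = 8.6×10⁻⁶ × 194 = 0.001668.
1/(A₁E₁) + 1/(A₂E₂) = 1/(1600×113×10³) + 1/(1575×109×10³) = 1.136×10⁻⁸ N⁻¹.
So P = 0.001668 / 1.136×10⁻⁸ = 146.9 kN.
σ_{titanium alloy} = P/A₁ = 146900/1600 = 91.82 MPa, tensile.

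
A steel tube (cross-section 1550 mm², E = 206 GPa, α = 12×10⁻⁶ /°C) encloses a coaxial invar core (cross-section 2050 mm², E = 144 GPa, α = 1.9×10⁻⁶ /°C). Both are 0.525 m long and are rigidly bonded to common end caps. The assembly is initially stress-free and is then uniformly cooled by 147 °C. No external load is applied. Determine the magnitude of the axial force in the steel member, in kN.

P ≈ 228 kN (tensile in the steel)

The steel has the larger α, so on cooling it would change length more than the invar if both were free. The rigid plates force a common final length, so the steel is put into tension and the invar into compression, with equal and opposite forces P (no external load).
Setting the final lengths equal and cancelling L: (α₁ − α₂)ΔT = P/(A₁E₁) + P/(A₂E₂).
|α₁ − α₂|·ΔT = 10.1×10⁻⁶ × 147 = 0.001485.
1/(A₁E₁) + 1/(A₂E₂) = 1/(1550×206×10³) + 1/(2050×144×10³) = 6.519×10⁻⁹ N⁻¹.
So P = 0.001485 / 6.519×10⁻⁹ = 227.7 kN.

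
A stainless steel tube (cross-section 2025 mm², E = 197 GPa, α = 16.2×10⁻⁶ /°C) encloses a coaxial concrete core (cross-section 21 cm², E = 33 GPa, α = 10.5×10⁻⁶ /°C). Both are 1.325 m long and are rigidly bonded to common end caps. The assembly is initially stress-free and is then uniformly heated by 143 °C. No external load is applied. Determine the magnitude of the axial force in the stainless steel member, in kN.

Both members must finish at the same length. With the larger α, the stainless steel tends to over-expand; the plates restrain it, putting the stainless steel in compression and the concrete in tension. With no external load the two internal forces are equal and opposite, magnitude P.
Setting the final lengths equal and cancelling L: (α₁ − α₂)ΔT = P/(A₁E₁) + P/(A₂E₂).
|α₁ − α₂|·ΔT = 5.7×10⁻⁶ × 143 = 0.0008151.
1/(A₁E₁) + 1/(A₂E₂) = 1/(2025×197×10³) + 1/(2100×33×10³) = 1.694×10⁻⁸ N⁻¹.
So P = 0.0008151 / 1.694×10⁻⁸ = 48.13 kN.

P ≈ 48.1 kN (compressive in the stainless steel)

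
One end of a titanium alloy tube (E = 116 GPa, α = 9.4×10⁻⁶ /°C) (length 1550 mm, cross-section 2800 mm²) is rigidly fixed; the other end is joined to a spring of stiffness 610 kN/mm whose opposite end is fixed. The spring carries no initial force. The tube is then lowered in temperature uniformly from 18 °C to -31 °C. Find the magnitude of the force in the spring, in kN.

P ≈ 111 kN

The unrestrained thermal change is αΔT L = 9.4×10⁻⁶ × 49 × 1550 = 0.7139 mm.
Let P be the tensile force in the spring. The tube extends elastically by PL/(AE) and the spring stretches by P/k; together these equal δ_free.
So P = δ_free / [L/(AE) + 1/k] = 0.7139 / [ 1550/(2800×116×10³) + 1/(610×10³) ].
P = 0.7139 / 6.412×10⁻⁶ = 111400 N.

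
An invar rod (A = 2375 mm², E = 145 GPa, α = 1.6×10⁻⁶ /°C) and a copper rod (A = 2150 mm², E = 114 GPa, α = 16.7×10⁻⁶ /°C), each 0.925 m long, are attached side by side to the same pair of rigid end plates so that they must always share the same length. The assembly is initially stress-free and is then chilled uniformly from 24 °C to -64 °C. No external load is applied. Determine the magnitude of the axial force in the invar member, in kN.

Equilibrium of a rigid end plate with no external load gives equal and opposite internal forces ±P in the two members. Since α_{copper} > α_{invar}, cooling drives the copper into tension and the invar into compression.
Equating the net (thermal + elastic) strains gives |α₁ − α₂|·ΔT = P·[1/(A₁E₁) + 1/(A₂E₂)].
|α₁ − α₂|·ΔT = 15.1×10⁻⁶ × 88 = 0.001329.
1/(A₁E₁) + 1/(A₂E₂) = 1/(2375×145×10³) + 1/(2150×114×10³) = 6.984×10⁻⁹ N⁻¹.
So P = 0.001329 / 6.984×10⁻⁹ = 190.3 kN.

P ≈ 190 kN (compressive in the invar)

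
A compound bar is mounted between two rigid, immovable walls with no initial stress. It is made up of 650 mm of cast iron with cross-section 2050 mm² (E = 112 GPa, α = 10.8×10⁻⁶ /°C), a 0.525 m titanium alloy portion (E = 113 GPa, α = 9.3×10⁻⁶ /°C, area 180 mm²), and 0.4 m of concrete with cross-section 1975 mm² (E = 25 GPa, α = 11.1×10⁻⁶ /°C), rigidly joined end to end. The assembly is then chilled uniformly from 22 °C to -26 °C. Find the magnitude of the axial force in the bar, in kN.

P ≈ 21.3 kN (tensile)

If the supports were absent, the total length change would be Σ αᵢΔT Lᵢ = 10.8×10⁻⁶×48×650 + 9.3×10⁻⁶×48×525 + 11.1×10⁻⁶×48×400 = 0.7844 mm.
Since the ends are fixed, an axial force P builds up, equal in every segment, with P · Σ Lᵢ/(AᵢEᵢ) = δ_free.
The series flexibility is Σ Lᵢ/(AᵢEᵢ) = 650/(2050×112×10³) + 525/(180×113×10³) + 400/(1975×25×10³) = 3.674×10⁻⁵ mm/N.
So P = 0.7844 / 3.674×10⁻⁵ = 21.35 kN, tensile.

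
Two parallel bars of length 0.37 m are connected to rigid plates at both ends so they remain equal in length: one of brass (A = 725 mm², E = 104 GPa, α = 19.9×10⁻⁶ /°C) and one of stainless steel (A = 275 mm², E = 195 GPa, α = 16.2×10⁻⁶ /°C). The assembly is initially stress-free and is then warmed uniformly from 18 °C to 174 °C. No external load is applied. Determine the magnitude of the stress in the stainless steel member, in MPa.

σ ≈ 65.8 MPa (tensile)

Both members must finish at the same length. With the larger α, the brass tends to over-expand; the plates restrain it, putting the brass in compression and the stainless steel in tension. With no external load the two internal forces are equal and opposite, magnitude P.
Setting the final lengths equal and cancelling L: (α₁ − α₂)ΔT = P/(A₁E₁) + P/(A₂E₂).
|α₁ − α₂|·ΔT = 3.7×10⁻⁶ × 156 = 0.0005772.
1/(A₁E₁) + 1/(A₂E₂) = 1/(725×104×10³) + 1/(275×195×10³) = 3.191×10⁻⁸ N⁻¹.
P = 0.0005772 / 3.191×10⁻⁸ = 18090 N = 18.09 kN.
σ_{stainless steel} = P/A₂ = 18090/275 = 65.77 MPa, tensile.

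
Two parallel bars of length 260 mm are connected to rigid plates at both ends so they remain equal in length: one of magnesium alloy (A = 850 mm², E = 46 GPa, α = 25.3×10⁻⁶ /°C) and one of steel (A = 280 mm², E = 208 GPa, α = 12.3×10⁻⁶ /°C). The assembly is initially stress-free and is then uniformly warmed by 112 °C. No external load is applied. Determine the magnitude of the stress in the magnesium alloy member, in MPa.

σ ≈ 40.1 MPa (compressive)

Both members must finish at the same length. With the larger α, the magnesium alloy tends to over-expand; the plates restrain it, putting the magnesium alloy in compression and the steel in tension. With no external load the two internal forces are equal and opposite, magnitude P.
Equating the net (thermal + elastic) strains gives |α₁ − α₂|·ΔT = P·[1/(A₁E₁) + 1/(A₂E₂)].
|α₁ − α₂|·ΔT = 13×10⁻⁶ × 112 = 0.001456.
1/(A₁E₁) + 1/(A₂E₂) = 1/(850×46×10³) + 1/(280×208×10³) = 4.275×10⁻⁸ N⁻¹.
So P = 0.001456 / 4.275×10⁻⁸ = 34.06 kN.
σ_{magnesium alloy} = P/A₁ = 34060/850 = 40.07 MPa, compressive.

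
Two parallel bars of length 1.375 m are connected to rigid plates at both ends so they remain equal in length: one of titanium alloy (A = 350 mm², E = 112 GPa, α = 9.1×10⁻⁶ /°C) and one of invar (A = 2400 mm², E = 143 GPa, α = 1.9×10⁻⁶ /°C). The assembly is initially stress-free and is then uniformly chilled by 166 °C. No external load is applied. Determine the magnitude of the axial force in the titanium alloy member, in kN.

P ≈ 42 kN (tensile in the titanium alloy)

Both members must finish at the same length. With the larger α, the titanium alloy tends to over-contract; the plates restrain it, putting the titanium alloy in tension and the invar in compression. With no external load the two internal forces are equal and opposite, magnitude P.
Equating the net (thermal + elastic) strains gives |α₁ − α₂|·ΔT = P·[1/(A₁E₁) + 1/(A₂E₂)].
|α₁ − α₂|·ΔT = 7.2×10⁻⁶ × 166 = 0.001195.
1/(A₁E₁) + 1/(A₂E₂) = 1/(350×112×10³) + 1/(2400×143×10³) = 2.842×10⁻⁸ N⁻¹.
So P = 0.001195 / 2.842×10⁻⁸ = 42.05 kN.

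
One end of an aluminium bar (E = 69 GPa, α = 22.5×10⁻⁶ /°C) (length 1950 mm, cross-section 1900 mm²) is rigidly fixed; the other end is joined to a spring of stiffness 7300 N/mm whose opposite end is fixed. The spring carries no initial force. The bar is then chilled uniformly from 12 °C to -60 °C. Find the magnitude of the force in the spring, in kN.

P ≈ 20.8 kN

Free thermal contraction: δ_free = αΔT L = 22.5×10⁻⁶ × 72 × 1950 = 3.159 mm.
With a force P in the spring, the elastic change of the bar is PL/(AE) and that of the spring is P/k; compatibility requires their sum to equal δ_free.
So P = δ_free / [L/(AE) + 1/k] = 3.159 / [ 1950/(1900×69×10³) + 1/(7300) ].
P = 3.159 / 0.0001519 = 20800 N.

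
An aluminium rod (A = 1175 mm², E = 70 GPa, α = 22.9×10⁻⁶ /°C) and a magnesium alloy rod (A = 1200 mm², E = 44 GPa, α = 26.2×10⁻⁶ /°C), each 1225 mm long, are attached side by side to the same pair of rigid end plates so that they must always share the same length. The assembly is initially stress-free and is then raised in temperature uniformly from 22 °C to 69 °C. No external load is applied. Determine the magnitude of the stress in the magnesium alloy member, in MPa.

σ ≈ 4.16 MPa (compressive)

Both members must finish at the same length. With the larger α, the magnesium alloy tends to over-expand; the plates restrain it, putting the magnesium alloy in compression and the aluminium in tension. With no external load the two internal forces are equal and opposite, magnitude P.
Compatibility of the two members (thermal + elastic change equal): (α₁ − α₂)ΔT = P·[1/(A₁E₁) + 1/(A₂E₂)].
|α₁ − α₂|·ΔT = 3.3×10⁻⁶ × 47 = 0.0001551.
1/(A₁E₁) + 1/(A₂E₂) = 1/(1175×70×10³) + 1/(1200×44×10³) = 3.11×10⁻⁸ N⁻¹.
So P = 0.0001551 / 3.11×10⁻⁸ = 4.988 kN.
σ_{magnesium alloy} = P/A₂ = 4988/1200 = 4.156 MPa, compressive.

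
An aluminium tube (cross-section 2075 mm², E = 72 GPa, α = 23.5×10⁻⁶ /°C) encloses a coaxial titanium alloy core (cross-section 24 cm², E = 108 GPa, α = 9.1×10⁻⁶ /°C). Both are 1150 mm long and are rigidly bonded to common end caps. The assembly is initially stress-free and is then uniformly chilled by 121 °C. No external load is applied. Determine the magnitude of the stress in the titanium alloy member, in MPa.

σ ≈ 68.8 MPa (compressive)

The aluminium has the larger α, so on cooling it would change length more than the titanium alloy if both were free. The rigid plates force a common final length, so the aluminium is put into tension and the titanium alloy into compression, with equal and opposite forces P (no external load).
Compatibility of the two members (thermal + elastic change equal): (α₁ − α₂)ΔT = P·[1/(A₁E₁) + 1/(A₂E₂)].
|α₁ − α₂|·ΔT = 14.4×10⁻⁶ × 121 = 0.001742.
1/(A₁E₁) + 1/(A₂E₂) = 1/(2075×72×10³) + 1/(2400×108×10³) = 1.055×10⁻⁸ N⁻¹.
So P = 0.001742 / 1.055×10⁻⁸ = 165.1 kN.
σ_{titanium alloy} = P/A₂ = 165100/2400 = 68.81 MPa, compressive.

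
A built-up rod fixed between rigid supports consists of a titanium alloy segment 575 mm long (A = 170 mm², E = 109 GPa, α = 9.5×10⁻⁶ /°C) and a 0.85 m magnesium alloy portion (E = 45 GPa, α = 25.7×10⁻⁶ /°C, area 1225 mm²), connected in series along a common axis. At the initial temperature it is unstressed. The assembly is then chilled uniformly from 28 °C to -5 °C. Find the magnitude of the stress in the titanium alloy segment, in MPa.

σ ≈ 114 MPa (tensile)

With the walls removed the bar would change length by δ_free = Σ αᵢΔT Lᵢ = 9.5×10⁻⁶×33×575 + 25.7×10⁻⁶×33×850 = 0.9011 mm.
The walls prevent any net length change, so an axial force P (same in every segment) develops. Compatibility: P · Σ Lᵢ/(AᵢEᵢ) = δ_free.
The series flexibility is Σ Lᵢ/(AᵢEᵢ) = 575/(170×109×10³) + 850/(1225×45×10³) = 4.645×10⁻⁵ mm/N.
Hence P = δ_free / Σ(L/AE) = 0.9011/4.645×10⁻⁵ = 19.4 kN (tensile).
σ_{titanium alloy} = P / A = 19400 / 170 = 114.1 MPa.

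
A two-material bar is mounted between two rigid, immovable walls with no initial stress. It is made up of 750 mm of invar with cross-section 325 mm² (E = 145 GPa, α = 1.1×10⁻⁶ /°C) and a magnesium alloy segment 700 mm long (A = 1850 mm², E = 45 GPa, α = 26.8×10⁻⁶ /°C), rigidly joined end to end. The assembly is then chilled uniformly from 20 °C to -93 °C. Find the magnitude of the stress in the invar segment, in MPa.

If the supports were absent, the total length change would be Σ αᵢΔT Lᵢ = 1.1×10⁻⁶×113×750 + 26.8×10⁻⁶×113×700 = 2.213 mm.
Since the ends are fixed, an axial force P builds up, equal in every segment, with P · Σ Lᵢ/(AᵢEᵢ) = δ_free.
Σ Lᵢ/(AᵢEᵢ) = 750/(325×145×10³) + 700/(1850×45×10³) = 2.432×10⁻⁵ mm/N.
So P = 2.213 / 2.432×10⁻⁵ = 90.99 kN, tensile.
σ_{invar} = P / A = 90990 / 325 = 280 MPa.

σ ≈ 280 MPa (tensile)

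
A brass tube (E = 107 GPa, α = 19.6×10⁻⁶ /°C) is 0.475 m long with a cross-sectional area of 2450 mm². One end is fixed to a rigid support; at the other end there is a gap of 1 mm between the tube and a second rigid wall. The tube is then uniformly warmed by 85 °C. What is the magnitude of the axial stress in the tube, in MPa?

σ ≈ 0 MPa

If the wall were absent the tube would grow by αΔT L = 19.6×10⁻⁶ × 85 × 475 = 0.7914 mm.
This is smaller than the 1 mm clearance, so the tube expands freely without reaching the stop — the stress is zero.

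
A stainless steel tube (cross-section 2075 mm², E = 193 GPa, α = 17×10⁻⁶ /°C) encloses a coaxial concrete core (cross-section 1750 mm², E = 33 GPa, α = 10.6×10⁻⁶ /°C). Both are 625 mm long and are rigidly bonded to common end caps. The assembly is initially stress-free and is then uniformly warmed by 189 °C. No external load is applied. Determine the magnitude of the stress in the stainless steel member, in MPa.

Equilibrium of a rigid end plate with no external load gives equal and opposite internal forces ±P in the two members. Since α_{stainless steel} > α_{concrete}, heating drives the stainless steel into compression and the concrete into tension.
Compatibility of the two members (thermal + elastic change equal): (α₁ − α₂)ΔT = P·[1/(A₁E₁) + 1/(A₂E₂)].
|α₁ − α₂|·ΔT = 6.4×10⁻⁶ × 189 = 0.00121.
1/(A₁E₁) + 1/(A₂E₂) = 1/(2075×193×10³) + 1/(1750×33×10³) = 1.981×10⁻⁸ N⁻¹.
P = 0.00121 / 1.981×10⁻⁸ = 61050 N = 61.05 kN.
σ_{stainless steel} = P/A₁ = 61050/2075 = 29.42 MPa, compressive.

σ ≈ 29.4 MPa (compressive)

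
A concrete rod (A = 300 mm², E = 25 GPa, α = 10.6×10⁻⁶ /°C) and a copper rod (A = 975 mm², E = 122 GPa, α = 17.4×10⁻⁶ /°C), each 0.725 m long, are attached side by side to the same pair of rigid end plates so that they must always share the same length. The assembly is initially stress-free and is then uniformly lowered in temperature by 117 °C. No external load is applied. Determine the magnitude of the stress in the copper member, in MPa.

Equilibrium of a rigid end plate with no external load gives equal and opposite internal forces ±P in the two members. Since α_{copper} > α_{concrete}, cooling drives the copper into tension and the concrete into compression.
Compatibility of the two members (thermal + elastic change equal): (α₁ − α₂)ΔT = P·[1/(A₁E₁) + 1/(A₂E₂)].
|α₁ − α₂|·ΔT = 6.8×10⁻⁶ × 117 = 0.0007956.
1/(A₁E₁) + 1/(A₂E₂) = 1/(300×25×10³) + 1/(975×122×10³) = 1.417×10⁻⁷ N⁻¹.
So P = 0.0007956 / 1.417×10⁻⁷ = 5.613 kN.
σ_{copper} = P/A₂ = 5613/975 = 5.757 MPa, tensile.

σ ≈ 5.76 MPa (tensile)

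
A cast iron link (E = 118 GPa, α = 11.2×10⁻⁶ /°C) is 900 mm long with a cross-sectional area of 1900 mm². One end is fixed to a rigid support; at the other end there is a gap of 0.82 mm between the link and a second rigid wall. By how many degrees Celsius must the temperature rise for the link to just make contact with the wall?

ΔT ≈ 81.3 °C

The gap closes when αΔT L = 0.82 mm, since the link is still unstressed at that instant.
ΔT = 0.82 / (11.2×10⁻⁶ × 900) = 81.35 °C.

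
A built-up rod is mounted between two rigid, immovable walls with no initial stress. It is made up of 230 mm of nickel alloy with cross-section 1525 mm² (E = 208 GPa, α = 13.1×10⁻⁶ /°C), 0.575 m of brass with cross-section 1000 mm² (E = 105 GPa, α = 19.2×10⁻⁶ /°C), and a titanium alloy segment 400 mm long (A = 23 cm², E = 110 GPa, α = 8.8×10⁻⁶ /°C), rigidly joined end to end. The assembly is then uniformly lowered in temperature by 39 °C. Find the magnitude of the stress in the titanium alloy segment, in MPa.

σ ≈ 38.3 MPa (tensile)

Free thermal contraction of the whole bar: Σ αᵢΔT Lᵢ = 13.1×10⁻⁶×39×230 + 19.2×10⁻⁶×39×575 + 8.8×10⁻⁶×39×400 = 0.6853 mm.
The rigid supports impose zero overall length change; the single axial force P common to all segments must satisfy P Σ Lᵢ/(AᵢEᵢ) = δ_free.
The series flexibility is Σ Lᵢ/(AᵢEᵢ) = 230/(1525×208×10³) + 575/(1000×105×10³) + 400/(2300×110×10³) = 7.782×10⁻⁶ mm/N.
P = 0.6853 / 7.782×10⁻⁶ = 88060 N = 88.06 kN, tensile.
σ_{titanium alloy} = P / A = 88060 / 2300 = 38.29 MPa.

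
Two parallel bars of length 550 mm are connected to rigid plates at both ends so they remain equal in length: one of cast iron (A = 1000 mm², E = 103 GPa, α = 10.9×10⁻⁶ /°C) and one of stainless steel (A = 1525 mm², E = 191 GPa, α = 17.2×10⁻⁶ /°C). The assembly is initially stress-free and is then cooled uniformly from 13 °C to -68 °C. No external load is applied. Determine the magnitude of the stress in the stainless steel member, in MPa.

Equilibrium of a rigid end plate with no external load gives equal and opposite internal forces ±P in the two members. Since α_{stainless steel} > α_{cast iron}, cooling drives the stainless steel into tension and the cast iron into compression.
Setting the final lengths equal and cancelling L: (α₁ − α₂)ΔT = P/(A₁E₁) + P/(A₂E₂).
|α₁ − α₂|·ΔT = 6.3×10⁻⁶ × 81 = 0.0005103.
1/(A₁E₁) + 1/(A₂E₂) = 1/(1000×103×10³) + 1/(1525×191×10³) = 1.314×10⁻⁸ N⁻¹.
P = 0.0005103 / 1.314×10⁻⁸ = 38830 N = 38.83 kN.
σ_{stainless steel} = P/A₂ = 38830/1525 = 25.46 MPa, tensile.

σ ≈ 25.5 MPa (tensile)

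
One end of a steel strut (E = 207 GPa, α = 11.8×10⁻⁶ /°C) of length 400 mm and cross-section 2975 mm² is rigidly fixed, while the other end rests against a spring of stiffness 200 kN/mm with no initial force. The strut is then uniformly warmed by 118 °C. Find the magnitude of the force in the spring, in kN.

Free thermal expansion: δ_free = αΔT L = 11.8×10⁻⁶ × 118 × 400 = 0.557 mm.
Let P be the compressive force at the spring. The strut shortens elastically by PL/(AE) and the spring compresses by P/k; together these equal δ_free.
P [ L/(AE) + 1/k ] = δ_free → P [ 400/(2975×207×10³) + 1/(200×10³) ] = 0.557.
P = 0.557 / 5.65×10⁻⁶ = 98590 N.

P ≈ 98.6 kN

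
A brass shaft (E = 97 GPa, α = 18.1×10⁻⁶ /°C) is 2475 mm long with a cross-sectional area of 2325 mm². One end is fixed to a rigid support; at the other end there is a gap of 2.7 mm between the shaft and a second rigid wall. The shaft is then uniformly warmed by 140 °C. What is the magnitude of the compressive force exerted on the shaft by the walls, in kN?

P ≈ 325 kN

Unrestrained expansion: δ_free = αΔT L = 18.1×10⁻⁶ × 140 × 2475 = 6.272 mm.
This exceeds the 2.7 mm gap, so the wall pushes back. The portion of expansion that must be recovered elastically is δ_free − gap = 6.272 − 2.7 = 3.572 mm.
So σ = E(δ_free − g)/L = 97×10³ × 3.572/2475 = 140 MPa.
P = σA = 140 × 2325 = 325.5 kN.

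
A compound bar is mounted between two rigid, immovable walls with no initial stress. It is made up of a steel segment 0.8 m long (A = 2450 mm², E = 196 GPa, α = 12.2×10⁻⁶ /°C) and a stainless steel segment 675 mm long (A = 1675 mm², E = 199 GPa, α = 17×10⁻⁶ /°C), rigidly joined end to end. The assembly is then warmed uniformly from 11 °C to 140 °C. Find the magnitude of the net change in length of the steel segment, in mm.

With the walls removed the bar would change length by δ_free = Σ αᵢΔT Lᵢ = 12.2×10⁻⁶×129×800 + 17×10⁻⁶×129×675 = 2.739 mm.
Since the ends are fixed, an axial force P builds up, equal in every segment, with P · Σ Lᵢ/(AᵢEᵢ) = δ_free.
The series flexibility is Σ Lᵢ/(AᵢEᵢ) = 800/(2450×196×10³) + 675/(1675×199×10³) = 3.691×10⁻⁶ mm/N.
Hence P = δ_free / Σ(L/AE) = 2.739/3.691×10⁻⁶ = 742.2 kN (compressive).
For the steel segment, free thermal change = 12.2×10⁻⁶×129×800 = 1.259 mm and elastic change from P = 742200×800/(2450×196×10³) = 1.236 mm; these oppose, so the net change is 0.0226 mm (segment lengthens).

|ΔL| ≈ 0.0226 mm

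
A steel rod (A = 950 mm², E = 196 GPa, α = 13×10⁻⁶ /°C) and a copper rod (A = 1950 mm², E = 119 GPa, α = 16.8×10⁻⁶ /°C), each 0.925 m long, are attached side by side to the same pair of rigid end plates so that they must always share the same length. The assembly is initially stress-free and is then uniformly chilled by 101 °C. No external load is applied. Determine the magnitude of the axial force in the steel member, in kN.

P ≈ 39.6 kN (compressive in the steel)

Both members must finish at the same length. With the larger α, the copper tends to over-contract; the plates restrain it, putting the copper in tension and the steel in compression. With no external load the two internal forces are equal and opposite, magnitude P.
Setting the final lengths equal and cancelling L: (α₁ − α₂)ΔT = P/(A₁E₁) + P/(A₂E₂).
|α₁ − α₂|·ΔT = 3.8×10⁻⁶ × 101 = 0.0003838.
1/(A₁E₁) + 1/(A₂E₂) = 1/(950×196×10³) + 1/(1950×119×10³) = 9.68×10⁻⁹ N⁻¹.
P = 0.0003838 / 9.68×10⁻⁹ = 39650 N = 39.65 kN.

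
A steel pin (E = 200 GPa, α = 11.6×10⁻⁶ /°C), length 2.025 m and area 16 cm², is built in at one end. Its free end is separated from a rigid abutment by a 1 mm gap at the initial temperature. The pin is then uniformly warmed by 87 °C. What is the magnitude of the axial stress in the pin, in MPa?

σ ≈ 103 MPa (compressive)

If the wall were absent the pin would grow by αΔT L = 11.6×10⁻⁶ × 87 × 2025 = 2.044 mm.
After closing the 1 mm clearance, 2.044 − 1 = 1.044 mm of expansion remains to be suppressed by the wall.
That suppressed elongation corresponds to σ = E·Δ/L = 200×10³ × 1.044/2025 = 103.1 MPa.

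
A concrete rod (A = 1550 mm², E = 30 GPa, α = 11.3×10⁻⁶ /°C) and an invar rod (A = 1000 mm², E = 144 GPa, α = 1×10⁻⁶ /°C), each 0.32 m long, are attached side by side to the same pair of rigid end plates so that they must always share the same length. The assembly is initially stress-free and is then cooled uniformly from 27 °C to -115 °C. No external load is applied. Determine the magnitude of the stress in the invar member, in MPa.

The concrete has the larger α, so on cooling it would change length more than the invar if both were free. The rigid plates force a common final length, so the concrete is put into tension and the invar into compression, with equal and opposite forces P (no external load).
Equating the net (thermal + elastic) strains gives |α₁ − α₂|·ΔT = P·[1/(A₁E₁) + 1/(A₂E₂)].
|α₁ − α₂|·ΔT = 10.3×10⁻⁶ × 142 = 0.001463.
1/(A₁E₁) + 1/(A₂E₂) = 1/(1550×30×10³) + 1/(1000×144×10³) = 2.845×10⁻⁸ N⁻¹.
So P = 0.001463 / 2.845×10⁻⁸ = 51.41 kN.
σ_{invar} = P/A₂ = 51410/1000 = 51.41 MPa, compressive.

σ ≈ 51.4 MPa (compressive)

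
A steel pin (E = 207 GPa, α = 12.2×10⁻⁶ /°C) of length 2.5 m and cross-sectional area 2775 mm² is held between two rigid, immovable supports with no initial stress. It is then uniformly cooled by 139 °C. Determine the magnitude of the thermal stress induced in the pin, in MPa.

σ ≈ 351 MPa (tensile)

Because both ends are immovable the net strain is zero, and the suppressed thermal strain is αΔT = 12.2×10⁻⁶ × 139 = 1695.8×10⁻⁶.
σ = EαΔT = 207×10³ × 12.2×10⁻⁶ × 139 = 351 MPa (tensile; the pin is trying to contract).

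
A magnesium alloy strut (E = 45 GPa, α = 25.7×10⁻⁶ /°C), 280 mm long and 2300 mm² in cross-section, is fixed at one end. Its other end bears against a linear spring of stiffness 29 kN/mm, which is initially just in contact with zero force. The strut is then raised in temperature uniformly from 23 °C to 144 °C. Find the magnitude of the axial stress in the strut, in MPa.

σ ≈ 10.2 MPa (compressive)

Free thermal expansion: δ_free = αΔT L = 25.7×10⁻⁶ × 121 × 280 = 0.8707 mm.
Let P be the compressive force at the spring. The strut shortens elastically by PL/(AE) and the spring compresses by P/k; together these equal δ_free.
P [ L/(AE) + 1/k ] = δ_free → P [ 280/(2300×45×10³) + 1/(29×10³) ] = 0.8707.
P = 0.8707 / 3.719×10⁻⁵ = 23410 N.
σ = P/A = 23410/2300 = 10.18 MPa.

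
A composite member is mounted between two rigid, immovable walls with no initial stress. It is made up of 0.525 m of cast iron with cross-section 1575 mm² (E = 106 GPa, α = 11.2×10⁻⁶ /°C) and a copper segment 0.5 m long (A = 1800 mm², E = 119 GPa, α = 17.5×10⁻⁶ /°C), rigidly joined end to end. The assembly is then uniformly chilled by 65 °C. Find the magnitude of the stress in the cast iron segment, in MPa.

With the walls removed the bar would change length by δ_free = Σ αᵢΔT Lᵢ = 11.2×10⁻⁶×65×525 + 17.5×10⁻⁶×65×500 = 0.9509 mm.
The rigid supports impose zero overall length change; the single axial force P common to all segments must satisfy P Σ Lᵢ/(AᵢEᵢ) = δ_free.
The series flexibility is Σ Lᵢ/(AᵢEᵢ) = 525/(1575×106×10³) + 500/(1800×119×10³) = 5.479×10⁻⁶ mm/N.
P = 0.9509 / 5.479×10⁻⁶ = 173600 N = 173.6 kN, tensile.
σ_{cast iron} = P / A = 173600 / 1575 = 110.2 MPa.

σ ≈ 110 MPa (tensile)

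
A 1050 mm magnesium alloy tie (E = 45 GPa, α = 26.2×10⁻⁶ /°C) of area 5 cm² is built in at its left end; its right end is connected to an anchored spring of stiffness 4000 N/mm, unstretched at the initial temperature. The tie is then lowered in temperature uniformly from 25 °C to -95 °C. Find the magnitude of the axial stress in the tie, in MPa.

Free thermal contraction: δ_free = αΔT L = 26.2×10⁻⁶ × 120 × 1050 = 3.301 mm.
Let P be the tensile force in the spring. The tie extends elastically by PL/(AE) and the spring stretches by P/k; together these equal δ_free.
So P = δ_free / [L/(AE) + 1/k] = 3.301 / [ 1050/(500×45×10³) + 1/(4000) ].
P = 3.301 / 0.0002967 = 11130 N.
σ = P/A = 11130/500 = 22.26 MPa.

σ ≈ 22.3 MPa (tensile)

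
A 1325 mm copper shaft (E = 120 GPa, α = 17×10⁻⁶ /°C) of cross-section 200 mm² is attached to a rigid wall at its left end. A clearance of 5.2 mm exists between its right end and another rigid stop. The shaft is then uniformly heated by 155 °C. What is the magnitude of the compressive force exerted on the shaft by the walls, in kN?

P ≈ 0 kN

Unrestrained expansion: δ_free = αΔT L = 17×10⁻⁶ × 155 × 1325 = 3.491 mm.
This is smaller than the 5.2 mm clearance, so the shaft expands freely without reaching the stop — the stress is zero.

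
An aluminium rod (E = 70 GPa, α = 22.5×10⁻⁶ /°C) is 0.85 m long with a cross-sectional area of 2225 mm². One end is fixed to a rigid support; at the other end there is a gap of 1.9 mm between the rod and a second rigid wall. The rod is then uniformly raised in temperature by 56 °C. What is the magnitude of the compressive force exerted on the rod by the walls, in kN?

Free thermal elongation = αΔT L = 22.5×10⁻⁶ × 56 × 850 = 1.071 mm.
This is smaller than the 1.9 mm clearance, so the rod expands freely without reaching the stop — the stress is zero.

P ≈ 0 kN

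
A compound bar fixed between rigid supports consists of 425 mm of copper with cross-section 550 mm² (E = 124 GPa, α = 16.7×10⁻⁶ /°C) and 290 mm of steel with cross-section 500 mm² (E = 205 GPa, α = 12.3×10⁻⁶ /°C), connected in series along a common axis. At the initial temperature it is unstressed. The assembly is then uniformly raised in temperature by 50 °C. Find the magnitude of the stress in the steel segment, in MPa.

σ ≈ 118 MPa (compressive)

If the supports were absent, the total length change would be Σ αᵢΔT Lᵢ = 16.7×10⁻⁶×50×425 + 12.3×10⁻⁶×50×290 = 0.5332 mm.
Since the ends are fixed, an axial force P builds up, equal in every segment, with P · Σ Lᵢ/(AᵢEᵢ) = δ_free.
The series flexibility is Σ Lᵢ/(AᵢEᵢ) = 425/(550×124×10³) + 290/(500×205×10³) = 9.061×10⁻⁶ mm/N.
P = 0.5332 / 9.061×10⁻⁶ = 58850 N = 58.85 kN, compressive.
σ_{steel} = P / A = 58850 / 500 = 117.7 MPa.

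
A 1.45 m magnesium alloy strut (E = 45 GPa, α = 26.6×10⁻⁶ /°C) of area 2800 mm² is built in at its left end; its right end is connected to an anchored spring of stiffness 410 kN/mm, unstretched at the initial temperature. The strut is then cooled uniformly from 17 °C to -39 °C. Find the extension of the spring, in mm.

If the spring were absent the strut would shorten by αΔT L = 26.6×10⁻⁶ × 56 × 1450 = 2.16 mm.
With a force P in the spring, the elastic change of the strut is PL/(AE) and that of the spring is P/k; compatibility requires their sum to equal δ_free.
So P = δ_free / [L/(AE) + 1/k] = 2.16 / [ 1450/(2800×45×10³) + 1/(410×10³) ].
P = 2.16 / 1.395×10⁻⁵ = 154900 N.
Spring extension = P/k = 154900/(410×10³) = 0.3777 mm.

δ ≈ 0.378 mm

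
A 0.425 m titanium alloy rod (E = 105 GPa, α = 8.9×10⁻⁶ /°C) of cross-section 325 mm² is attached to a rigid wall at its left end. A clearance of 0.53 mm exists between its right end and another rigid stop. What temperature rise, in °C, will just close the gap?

The gap closes when αΔT L = 0.53 mm, since the rod is still unstressed at that instant.
ΔT = 0.53 / (8.9×10⁻⁶ × 425) = 140.1 °C.

ΔT ≈ 140 °C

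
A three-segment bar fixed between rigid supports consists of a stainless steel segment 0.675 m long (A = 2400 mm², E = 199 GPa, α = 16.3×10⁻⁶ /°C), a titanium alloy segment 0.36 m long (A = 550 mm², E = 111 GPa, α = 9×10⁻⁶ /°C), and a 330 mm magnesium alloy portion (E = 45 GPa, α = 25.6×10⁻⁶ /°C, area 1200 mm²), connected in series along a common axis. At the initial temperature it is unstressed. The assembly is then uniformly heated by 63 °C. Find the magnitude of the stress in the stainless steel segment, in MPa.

With the walls removed the bar would change length by δ_free = Σ αᵢΔT Lᵢ = 16.3×10⁻⁶×63×675 + 9×10⁻⁶×63×360 + 25.6×10⁻⁶×63×330 = 1.43 mm.
The walls prevent any net length change, so an axial force P (same in every segment) develops. Compatibility: P · Σ Lᵢ/(AᵢEᵢ) = δ_free.
Σ Lᵢ/(AᵢEᵢ) = 675/(2400×199×10³) + 360/(550×111×10³) + 330/(1200×45×10³) = 1.342×10⁻⁵ mm/N.
P = 1.43 / 1.342×10⁻⁵ = 106500 N = 106.5 kN, compressive.
σ_{stainless steel} = P / A = 106500 / 2400 = 44.38 MPa.

σ ≈ 44.4 MPa (compressive)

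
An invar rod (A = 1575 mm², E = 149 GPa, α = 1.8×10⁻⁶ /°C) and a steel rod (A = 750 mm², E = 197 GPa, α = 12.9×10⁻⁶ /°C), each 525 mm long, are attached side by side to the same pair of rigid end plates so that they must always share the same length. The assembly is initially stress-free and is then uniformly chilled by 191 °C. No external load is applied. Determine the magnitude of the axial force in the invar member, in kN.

P ≈ 192 kN (compressive in the invar)

Equilibrium of a rigid end plate with no external load gives equal and opposite internal forces ±P in the two members. Since α_{steel} > α_{invar}, cooling drives the steel into tension and the invar into compression.
Equating the net (thermal + elastic) strains gives |α₁ − α₂|·ΔT = P·[1/(A₁E₁) + 1/(A₂E₂)].
|α₁ − α₂|·ΔT = 11.1×10⁻⁶ × 191 = 0.00212.
1/(A₁E₁) + 1/(A₂E₂) = 1/(1575×149×10³) + 1/(750×197×10³) = 1.103×10⁻⁸ N⁻¹.
So P = 0.00212 / 1.103×10⁻⁸ = 192.2 kN.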